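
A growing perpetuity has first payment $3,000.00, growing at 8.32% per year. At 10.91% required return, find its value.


Formula: PV = C / (r - g)
Spread: r - g = 0.1091 - 0.0832 = 0.0259
Substituting: PV = $3,000.00 / 0.0259
PV = $115,830.12

$115,830.12


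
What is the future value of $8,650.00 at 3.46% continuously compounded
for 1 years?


Formula: FV = P * e^(r*t)
Exponent: r*t = 0.0346 * 1 = 0.0346
e^(0.0346) = 1.035206
FV = $8,650.00 * 1.035206 = $8,954.53

$8,954.53


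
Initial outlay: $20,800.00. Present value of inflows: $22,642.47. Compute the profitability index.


Formula: PI = PV(cash flows) / initial investment
Substituting: PI = $22,642.47 / $20,800.00
PI = 1.0886

1.0886


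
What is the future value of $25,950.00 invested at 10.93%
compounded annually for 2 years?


Formula: FV = P * (1 + r)^n
Substituting: FV = $25,950.00 * (1 + 0.1093)^2
Growth factor: (1.1093)^2 = 1.230546
FV = $25,950.00 * 1.230546 = $31,932.68

$31,932.68


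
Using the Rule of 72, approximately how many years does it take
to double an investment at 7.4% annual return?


Formula: Years ≈ 72 / r
Substituting: Years ≈ 72 / 7.4
Years ≈ 9.7

9.7 years


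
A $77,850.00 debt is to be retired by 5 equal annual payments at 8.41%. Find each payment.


Formula: PMT = PV * r / (1 - (1+r)^(-n))
Denominator: 1 - (1 + 0.0841)^(-5) = 0.332189
Numerator: $77,850.00 * 0.0841 = 6547.185
PMT = 6547.185 / 0.332189 = $19,709.19

$19,709.19


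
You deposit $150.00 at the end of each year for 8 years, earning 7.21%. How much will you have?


Formula: FV = PMT * ((1+r)^n - 1) / r
Growth factor: (1 + 0.0721)^8 = 1.745349
Numerator: 1.745349 - 1 = 0.745349
FV = $150.00 * 0.745349 / 0.0721 = $1,550.66

$1,550.66


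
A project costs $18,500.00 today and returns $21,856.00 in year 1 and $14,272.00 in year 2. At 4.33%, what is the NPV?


Formula: NPV = C0 + C1/(1+r) + C2/(1+r)^2
Discount C1: $21,856.00 / (1 + 0.0433) = $20,948.91
Discount C2: $14,272.00 / (1 + 0.0433)^2 = $13,111.92
NPV = -$18,500.00 + $20,948.91 + $13,111.92 = $15,560.84

$15,560.84


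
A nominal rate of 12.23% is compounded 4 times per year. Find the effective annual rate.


Formula: EAR = (1 + r/m)^m - 1
Period rate: r/m = 0.1223 / 4 = 0.030575
Compounding: (1 + 0.030575)^4 = 1.128024
EAR = 1.128024 - 1 = 0.128024

0.128024


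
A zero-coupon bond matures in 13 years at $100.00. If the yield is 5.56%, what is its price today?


Formula: Price = FV / (1 + r)^n
Substituting: Price = $100.00 / (1 + 0.0556)^13
Discount factor: (1.0556)^13 = 2.020654
Price = $100.00 / 2.020654 = $49.49

$49.49


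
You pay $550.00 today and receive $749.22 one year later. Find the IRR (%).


Formula: IRR = C1/C0 - 1
Substituting: IRR = $749.22 / $550.00 - 1
Ratio: 1.362218 - 1 = 0.362218
IRR = 36.2218%

36.2218%


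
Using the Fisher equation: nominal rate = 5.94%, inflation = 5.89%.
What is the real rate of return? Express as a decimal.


Formula: (1 + r_real) = (1 + r_nom) / (1 + inflation)
Substituting: (1 + r_real) = 1.0594 / 1.0589
(1 + r_real) = 1.000472
r_real = 1.000472 - 1 = 0.000472

0.000472


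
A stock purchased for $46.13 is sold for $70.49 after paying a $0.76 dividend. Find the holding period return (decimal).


Formula: HPR = (P1 - P0 + D) / P0
Gain: $70.49 - $46.13 + $0.76 = $25.12
HPR = $25.12 / $46.13 = 0.5445

0.5445


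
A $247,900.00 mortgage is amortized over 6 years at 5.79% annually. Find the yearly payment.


Formula: PMT = PV * r / (1 - (1+r)^(-n))
Denominator: 1 - (1 + 0.0579)^(-6) = 0.286601
Numerator: $247,900.00 * 0.0579 = 14353.41
PMT = 14353.41 / 0.286601 = $50,081.45

$50,081.45


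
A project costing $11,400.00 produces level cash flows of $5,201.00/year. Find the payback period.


Formula: Payback = investment / annual cash flow
Substituting: Payback = $11,400.00 / $5,201.00
Payback = 2.1919 years

2.1919 years


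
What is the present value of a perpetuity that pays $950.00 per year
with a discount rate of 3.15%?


Formula: PV = C / r
Substituting: PV = $950.00 / 0.0315
PV = $30,158.73

$30,158.73


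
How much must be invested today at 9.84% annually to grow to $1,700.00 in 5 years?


Formula: PV = FV / (1 + r)^n
Substituting: PV = $1,700.00 / (1 + 0.0984)^5
Discount factor: (1.0984)^5 = 1.598831
PV = $1,700.00 / 1.598831 = $1,063.28

$1,063.28


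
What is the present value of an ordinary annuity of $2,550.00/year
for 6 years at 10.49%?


Formula: PV = PMT * (1 - (1+r)^(-n)) / r
Discount factor: (1 + 0.1049)^(-6) = 0.54962
Bracket: 1 - 0.54962 = 0.45038
PV = $2,550.00 * 0.45038 / 0.1049 = $10,948.24

$10,948.24


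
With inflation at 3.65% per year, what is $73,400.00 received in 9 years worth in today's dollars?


Formula: Real value = nominal / (1 + inflation)^years
Price level: (1 + 0.0365)^9 = 1.380778
Real value = $73,400.00 / 1.380778 = $53,158.45

$53,158.45


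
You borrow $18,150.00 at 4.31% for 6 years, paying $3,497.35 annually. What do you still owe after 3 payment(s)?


Formula: Balance = PV*(1+r)^k - PMT*((1+r)^k - 1)/r
Growth: (1 + 0.0431)^3 = 1.134953
Accumulated factor: ((1+r)^k - 1)/r = 3.131158
Balance = $18,150.00 * 1.134953 - $3,497.35 * 3.131158
Balance = $9,648.64

$9,648.64


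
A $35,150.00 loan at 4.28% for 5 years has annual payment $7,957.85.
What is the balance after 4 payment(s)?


Formula: Balance = PV*(1+r)^k - PMT*((1+r)^k - 1)/r
Growth: (1 + 0.0428)^4 = 1.182508
Accumulated factor: ((1+r)^k - 1)/r = 4.264206
Balance = $35,150.00 * 1.182508 - $7,957.85 * 4.264206
Balance = $7,631.25

$7,631.25


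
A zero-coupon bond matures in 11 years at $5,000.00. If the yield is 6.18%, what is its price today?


Formula: Price = FV / (1 + r)^n
Substituting: Price = $5,000.00 / (1 + 0.0618)^11
Discount factor: (1.0618)^11 = 1.93406
Price = $5,000.00 / 1.93406 = $2,585.24

$2,585.24


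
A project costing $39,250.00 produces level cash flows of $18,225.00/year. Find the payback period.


Formula: Payback = investment / annual cash flow
Substituting: Payback = $39,250.00 / $18,225.00
Payback = 2.1536 years

2.1536 years


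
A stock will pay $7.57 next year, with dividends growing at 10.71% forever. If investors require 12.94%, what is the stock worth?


Formula: P = D1 / (r - g)
Spread: r - g = 0.1294 - 0.1071 = 0.0223
Substituting: P = $7.57 / 0.0223
P = $339.46

$339.46


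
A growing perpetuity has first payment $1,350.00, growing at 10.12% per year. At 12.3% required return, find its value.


Formula: PV = C / (r - g)
Spread: r - g = 0.123 - 0.1012 = 0.0218
Substituting: PV = $1,350.00 / 0.0218
PV = $61,926.61

$61,926.61


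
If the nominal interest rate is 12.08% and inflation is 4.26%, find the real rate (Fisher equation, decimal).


Formula: (1 + r_real) = (1 + r_nom) / (1 + inflation)
Substituting: (1 + r_real) = 1.1208 / 1.0426
(1 + r_real) = 1.075005
r_real = 1.075005 - 1 = 0.075005

0.075005


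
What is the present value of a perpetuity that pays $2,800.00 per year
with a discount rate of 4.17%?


Formula: PV = C / r
Substituting: PV = $2,800.00 / 0.0417
PV = $67,146.28

$67,146.28


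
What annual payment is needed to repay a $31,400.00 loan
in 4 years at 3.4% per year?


Formula: PMT = PV * r / (1 - (1+r)^(-n))
Denominator: 1 - (1 + 0.034)^(-4) = 0.125182
Numerator: $31,400.00 * 0.034 = 1067.6
PMT = 1067.6 / 0.125182 = $8,528.40

$8,528.40


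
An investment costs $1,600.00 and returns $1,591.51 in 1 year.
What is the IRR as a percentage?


Formula: IRR = C1/C0 - 1
Substituting: IRR = $1,591.51 / $1,600.00 - 1
Ratio: 0.994694 - 1 = -0.005306
IRR = -0.5306%

-0.5306%


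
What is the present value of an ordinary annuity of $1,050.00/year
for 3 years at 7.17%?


Formula: PV = PMT * (1 - (1+r)^(-n)) / r
Discount factor: (1 + 0.0717)^(-3) = 0.812419
Bracket: 1 - 0.812419 = 0.187581
PV = $1,050.00 * 0.187581 / 0.0717 = $2,747.00

$2,747.00


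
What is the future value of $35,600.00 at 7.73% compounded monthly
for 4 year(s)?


Formula: FV = P * (1 + r/m)^(m*t)
Period rate: r/m = 0.0773 / 12 = 0.006442
Total periods: m*t = 12 * 4 = 48
Growth factor: (1 + 0.006442)^48 = 1.360985
FV = $35,600.00 * 1.360985 = $48,451.05

$48,451.05


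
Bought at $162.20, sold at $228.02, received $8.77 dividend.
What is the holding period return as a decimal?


Formula: HPR = (P1 - P0 + D) / P0
Gain: $228.02 - $162.20 + $8.77 = $74.59
HPR = $74.59 / $162.20 = 0.4599

0.4599


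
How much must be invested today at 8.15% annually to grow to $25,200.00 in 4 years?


Formula: PV = FV / (1 + r)^n
Substituting: PV = $25,200.00 / (1 + 0.0815)^4
Discount factor: (1.0815)^4 = 1.368063
PV = $25,200.00 / 1.368063 = $18,420.20

$18,420.20


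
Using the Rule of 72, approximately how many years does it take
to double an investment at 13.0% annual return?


Formula: Years ≈ 72 / r
Substituting: Years ≈ 72 / 13.0
Years ≈ 5.5

5.5 years


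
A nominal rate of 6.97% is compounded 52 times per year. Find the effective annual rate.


Formula: EAR = (1 + r/m)^m - 1
Period rate: r/m = 0.0697 / 52 = 0.00134
Compounding: (1 + 0.00134)^52 = 1.072136
EAR = 1.072136 - 1 = 0.072136

0.072136


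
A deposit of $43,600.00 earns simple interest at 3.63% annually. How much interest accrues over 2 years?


Formula: I = P * r * t
Substituting: I = $43,600.00 * 0.0363 * 2
Step: I = $43,600.00 * 0.0726
I = $3,165.36

$3,165.36


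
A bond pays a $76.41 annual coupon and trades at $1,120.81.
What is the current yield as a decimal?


Formula: Current yield = annual coupon / price
Substituting: CY = $76.41 / $1,120.81
CY = 0.068174

0.068174


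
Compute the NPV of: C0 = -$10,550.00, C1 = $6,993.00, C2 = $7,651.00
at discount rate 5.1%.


Formula: NPV = C0 + C1/(1+r) + C2/(1+r)^2
Discount C1: $6,993.00 / (1 + 0.051) = $6,653.66
Discount C2: $7,651.00 / (1 + 0.051)^2 = $6,926.48
NPV = -$10,550.00 + $6,653.66 + $6,926.48 = $3,030.15

$3,030.15


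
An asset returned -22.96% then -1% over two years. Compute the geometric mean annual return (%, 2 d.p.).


Formula: Geometric mean = ((1+r1)*(1+r2))^(1/2) - 1
Product: (1 + -0.2296) * (1 + -0.01) = 0.7704 * 0.99 = 0.762696
Square root: 0.762696^0.5 = 0.873325
Geometric mean = 0.873325 - 1 = -0.126675
As percentage: -12.67%

-12.67%


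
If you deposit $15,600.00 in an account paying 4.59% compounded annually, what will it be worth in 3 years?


Formula: FV = P * (1 + r)^n
Substituting: FV = $15,600.00 * (1 + 0.0459)^3
Growth factor: (1.0459)^3 = 1.144117
FV = $15,600.00 * 1.144117 = $17,848.23

$17,848.23


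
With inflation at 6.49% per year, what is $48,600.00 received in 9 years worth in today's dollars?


Formula: Real value = nominal / (1 + inflation)^years
Price level: (1 + 0.0649)^9 = 1.761081
Real value = $48,600.00 / 1.761081 = $27,596.68

$27,596.68


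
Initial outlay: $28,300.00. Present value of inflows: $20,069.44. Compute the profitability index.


Formula: PI = PV(cash flows) / initial investment
Substituting: PI = $20,069.44 / $28,300.00
PI = 0.7092

0.7092


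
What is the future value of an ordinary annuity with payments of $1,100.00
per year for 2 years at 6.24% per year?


Formula: FV = PMT * ((1+r)^n - 1) / r
Growth factor: (1 + 0.0624)^2 = 1.128694
Numerator: 1.128694 - 1 = 0.128694
FV = $1,100.00 * 0.128694 / 0.0624 = $2,268.64

$2,268.64


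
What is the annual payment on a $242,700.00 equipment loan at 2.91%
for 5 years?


Formula: PMT = PV * r / (1 - (1+r)^(-n))
Denominator: 1 - (1 + 0.0291)^(-5) = 0.133613
Numerator: $242,700.00 * 0.0291 = 7062.57
PMT = 7062.57 / 0.133613 = $52,858.55

$52,858.55


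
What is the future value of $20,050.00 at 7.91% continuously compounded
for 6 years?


Formula: FV = P * e^(r*t)
Exponent: r*t = 0.0791 * 6 = 0.4746
e^(0.4746) = 1.607371
FV = $20,050.00 * 1.607371 = $32,227.79

$32,227.79


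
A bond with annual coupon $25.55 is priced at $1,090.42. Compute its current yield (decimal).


Formula: Current yield = annual coupon / price
Substituting: CY = $25.55 / $1,090.42
CY = 0.023431

0.023431


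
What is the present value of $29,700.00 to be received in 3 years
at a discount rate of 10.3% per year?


Formula: PV = FV / (1 + r)^n
Substituting: PV = $29,700.00 / (1 + 0.103)^3
Discount factor: (1.103)^3 = 1.34192
PV = $29,700.00 / 1.34192 = $22,132.47

$22,132.47


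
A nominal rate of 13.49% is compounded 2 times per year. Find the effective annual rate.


Formula: EAR = (1 + r/m)^m - 1
Period rate: r/m = 0.1349 / 2 = 0.06745
Compounding: (1 + 0.06745)^2 = 1.13945
EAR = 1.13945 - 1 = 0.13945

0.13945


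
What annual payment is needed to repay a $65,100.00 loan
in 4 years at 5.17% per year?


Formula: PMT = PV * r / (1 - (1+r)^(-n))
Denominator: 1 - (1 + 0.0517)^(-4) = 0.182604
Numerator: $65,100.00 * 0.0517 = 3365.67
PMT = 3365.67 / 0.182604 = $18,431.52

$18,431.52


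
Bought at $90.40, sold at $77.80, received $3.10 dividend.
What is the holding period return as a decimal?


Formula: HPR = (P1 - P0 + D) / P0
Gain: $77.80 - $90.40 + $3.10 = -$9.50
HPR = -$9.50 / $90.40 = -0.1051

-0.1051


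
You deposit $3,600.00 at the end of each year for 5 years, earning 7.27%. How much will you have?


Formula: FV = PMT * ((1+r)^n - 1) / r
Growth factor: (1 + 0.0727)^5 = 1.420337
Numerator: 1.420337 - 1 = 0.420337
FV = $3,600.00 * 0.420337 / 0.0727 = $20,814.49

$20,814.49


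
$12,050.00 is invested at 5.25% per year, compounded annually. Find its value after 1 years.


Formula: FV = P * (1 + r)^n
Substituting: FV = $12,050.00 * (1 + 0.0525)^1
Growth factor: (1.0525)^1 = 1.0525
FV = $12,050.00 * 1.0525 = $12,682.63

$12,682.63


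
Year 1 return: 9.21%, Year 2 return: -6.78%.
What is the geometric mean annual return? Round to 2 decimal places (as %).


Formula: Geometric mean = ((1+r1)*(1+r2))^(1/2) - 1
Product: (1 + 0.0921) * (1 + -0.0678) = 1.0921 * 0.9322 = 1.018056
Square root: 1.018056^0.5 = 1.008987
Geometric mean = 1.008987 - 1 = 0.008987
As percentage: 0.90%

0.90%


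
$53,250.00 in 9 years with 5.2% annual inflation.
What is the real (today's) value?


Formula: Real value = nominal / (1 + inflation)^years
Price level: (1 + 0.052)^9 = 1.578126
Real value = $53,250.00 / 1.578126 = $33,742.55

$33,742.55


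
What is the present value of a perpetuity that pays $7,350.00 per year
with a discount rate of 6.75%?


Formula: PV = C / r
Substituting: PV = $7,350.00 / 0.0675
PV = $108,888.89

$108,888.89


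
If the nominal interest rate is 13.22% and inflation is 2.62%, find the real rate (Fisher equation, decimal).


Formula: (1 + r_real) = (1 + r_nom) / (1 + inflation)
Substituting: (1 + r_real) = 1.1322 / 1.0262
(1 + r_real) = 1.103294
r_real = 1.103294 - 1 = 0.103294

0.103294


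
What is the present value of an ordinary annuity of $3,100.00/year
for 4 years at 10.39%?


Formula: PV = PMT * (1 - (1+r)^(-n)) / r
Discount factor: (1 + 0.1039)^(-4) = 0.673412
Bracket: 1 - 0.673412 = 0.326588
PV = $3,100.00 * 0.326588 / 0.1039 = $9,744.19

$9,744.19


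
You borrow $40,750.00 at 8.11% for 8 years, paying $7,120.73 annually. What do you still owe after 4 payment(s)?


Formula: Balance = PV*(1+r)^k - PMT*((1+r)^k - 1)/r
Growth: (1 + 0.0811)^4 = 1.36604
Accumulated factor: ((1+r)^k - 1)/r = 4.513442
Balance = $40,750.00 * 1.36604 - $7,120.73 * 4.513442
Balance = $23,527.13

$23,527.13


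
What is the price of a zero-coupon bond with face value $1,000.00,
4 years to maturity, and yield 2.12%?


Formula: Price = FV / (1 + r)^n
Substituting: Price = $1,000.00 / (1 + 0.0212)^4
Discount factor: (1.0212)^4 = 1.087535
Price = $1,000.00 / 1.087535 = $919.51

$919.51


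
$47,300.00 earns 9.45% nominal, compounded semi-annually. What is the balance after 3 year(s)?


Formula: FV = P * (1 + r/m)^(m*t)
Period rate: r/m = 0.0945 / 2 = 0.04725
Total periods: m*t = 2 * 3 = 6
Growth factor: (1 + 0.04725)^6 = 1.319174
FV = $47,300.00 * 1.319174 = $62,396.95

$62,396.95


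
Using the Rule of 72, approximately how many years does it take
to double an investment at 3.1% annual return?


Formula: Years ≈ 72 / r
Substituting: Years ≈ 72 / 3.1
Years ≈ 23.2

23.2 years


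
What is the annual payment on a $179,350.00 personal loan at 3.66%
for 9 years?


Formula: PMT = PV * r / (1 - (1+r)^(-n))
Denominator: 1 - (1 + 0.0366)^(-9) = 0.276399
Numerator: $179,350.00 * 0.0366 = 6564.21
PMT = 6564.21 / 0.276399 = $23,749.04

$23,749.04


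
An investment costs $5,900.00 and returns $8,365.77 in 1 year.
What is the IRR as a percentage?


Formula: IRR = C1/C0 - 1
Substituting: IRR = $8,365.77 / $5,900.00 - 1
Ratio: 1.417927 - 1 = 0.417927
IRR = 41.7927%

41.7927%


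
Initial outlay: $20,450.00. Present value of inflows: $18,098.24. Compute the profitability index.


Formula: PI = PV(cash flows) / initial investment
Substituting: PI = $18,098.24 / $20,450.00
PI = 0.885

0.885


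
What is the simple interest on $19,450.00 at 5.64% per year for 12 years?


Formula: I = P * r * t
Substituting: I = $19,450.00 * 0.0564 * 12
Step: I = $19,450.00 * 0.6768
I = $13,163.76

$13,163.76


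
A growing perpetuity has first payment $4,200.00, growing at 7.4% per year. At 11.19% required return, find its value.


Formula: PV = C / (r - g)
Spread: r - g = 0.1119 - 0.074 = 0.0379
Substituting: PV = $4,200.00 / 0.0379
PV = $110,817.94

$110,817.94


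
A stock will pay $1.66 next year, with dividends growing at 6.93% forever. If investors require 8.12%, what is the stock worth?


Formula: P = D1 / (r - g)
Spread: r - g = 0.0812 - 0.0693 = 0.0119
Substituting: P = $1.66 / 0.0119
P = $139.50

$139.50


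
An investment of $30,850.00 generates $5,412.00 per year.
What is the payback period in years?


Formula: Payback = investment / annual cash flow
Substituting: Payback = $30,850.00 / $5,412.00
Payback = 5.7003 years

5.7003 years


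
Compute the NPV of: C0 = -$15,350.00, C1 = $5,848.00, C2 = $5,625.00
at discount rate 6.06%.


Formula: NPV = C0 + C1/(1+r) + C2/(1+r)^2
Discount C1: $5,848.00 / (1 + 0.0606) = $5,513.86
Discount C2: $5,625.00 / (1 + 0.0606)^2 = $5,000.57
NPV = -$15,350.00 + $5,513.86 + $5,000.57 = -$4,835.57

-$4,835.57


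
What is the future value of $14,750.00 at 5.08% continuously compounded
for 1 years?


Formula: FV = P * e^(r*t)
Exponent: r*t = 0.0508 * 1 = 0.0508
e^(0.0508) = 1.052112
FV = $14,750.00 * 1.052112 = $15,518.66

$15,518.66


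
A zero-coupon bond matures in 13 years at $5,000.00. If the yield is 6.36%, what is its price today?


Formula: Price = FV / (1 + r)^n
Substituting: Price = $5,000.00 / (1 + 0.0636)^13
Discount factor: (1.0636)^13 = 2.229042
Price = $5,000.00 / 2.229042 = $2,243.12

$2,243.12


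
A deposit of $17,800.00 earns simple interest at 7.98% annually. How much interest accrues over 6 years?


Formula: I = P * r * t
Substituting: I = $17,800.00 * 0.0798 * 6
Step: I = $17,800.00 * 0.4788
I = $8,522.64

$8,522.64


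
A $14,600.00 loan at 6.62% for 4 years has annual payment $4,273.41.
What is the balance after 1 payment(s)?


Formula: Balance = PV*(1+r)^k - PMT*((1+r)^k - 1)/r
Growth: (1 + 0.0662)^1 = 1.0662
Accumulated factor: ((1+r)^k - 1)/r = 1.0
Balance = $14,600.00 * 1.0662 - $4,273.41 * 1.0
Balance = $11,293.11

$11,293.11


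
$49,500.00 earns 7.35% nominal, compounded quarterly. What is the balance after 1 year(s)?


Formula: FV = P * (1 + r/m)^(m*t)
Period rate: r/m = 0.0735 / 4 = 0.018375
Total periods: m*t = 4 * 1 = 4
Growth factor: (1 + 0.018375)^4 = 1.075551
FV = $49,500.00 * 1.075551 = $53,239.76

$53,239.76


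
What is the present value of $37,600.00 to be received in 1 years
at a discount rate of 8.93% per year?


Formula: PV = FV / (1 + r)^n
Substituting: PV = $37,600.00 / (1 + 0.0893)^1
Discount factor: (1.0893)^1 = 1.0893
PV = $37,600.00 / 1.0893 = $34,517.58

$34,517.58


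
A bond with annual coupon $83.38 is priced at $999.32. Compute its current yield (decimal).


Formula: Current yield = annual coupon / price
Substituting: CY = $83.38 / $999.32
CY = 0.083437

0.083437


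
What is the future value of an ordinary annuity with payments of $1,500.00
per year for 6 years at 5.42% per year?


Formula: FV = PMT * ((1+r)^n - 1) / r
Growth factor: (1 + 0.0542)^6 = 1.372581
Numerator: 1.372581 - 1 = 0.372581
FV = $1,500.00 * 0.372581 / 0.0542 = $10,311.29

$10,311.29


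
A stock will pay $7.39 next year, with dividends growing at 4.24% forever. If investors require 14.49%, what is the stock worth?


Formula: P = D1 / (r - g)
Spread: r - g = 0.1449 - 0.0424 = 0.1025
Substituting: P = $7.39 / 0.1025
P = $72.10

$72.10


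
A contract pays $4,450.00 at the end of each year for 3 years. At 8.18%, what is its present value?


Formula: PV = PMT * (1 - (1+r)^(-n)) / r
Discount factor: (1 + 0.0818)^(-3) = 0.789876
Bracket: 1 - 0.789876 = 0.210124
PV = $4,450.00 * 0.210124 / 0.0818 = $11,430.94

$11,430.94


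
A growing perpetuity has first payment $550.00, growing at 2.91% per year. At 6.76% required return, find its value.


Formula: PV = C / (r - g)
Spread: r - g = 0.0676 - 0.0291 = 0.0385
Substituting: PV = $550.00 / 0.0385
PV = $14,285.71

$14,285.71


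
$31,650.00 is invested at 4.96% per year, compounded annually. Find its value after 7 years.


Formula: FV = P * (1 + r)^n
Substituting: FV = $31,650.00 * (1 + 0.0496)^7
Growth factor: (1.0496)^7 = 1.403352
FV = $31,650.00 * 1.403352 = $44,416.10

$44,416.10


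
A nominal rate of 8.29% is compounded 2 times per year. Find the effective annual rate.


Formula: EAR = (1 + r/m)^m - 1
Period rate: r/m = 0.0829 / 2 = 0.04145
Compounding: (1 + 0.04145)^2 = 1.084618
EAR = 1.084618 - 1 = 0.084618

0.084618


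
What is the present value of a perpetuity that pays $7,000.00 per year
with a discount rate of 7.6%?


Formula: PV = C / r
Substituting: PV = $7,000.00 / 0.076
PV = $92,105.26

$92,105.26


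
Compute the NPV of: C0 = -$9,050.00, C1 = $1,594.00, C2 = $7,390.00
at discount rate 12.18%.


Formula: NPV = C0 + C1/(1+r) + C2/(1+r)^2
Discount C1: $1,594.00 / (1 + 0.1218) = $1,420.93
Discount C2: $7,390.00 / (1 + 0.1218)^2 = $5,872.37
NPV = -$9,050.00 + $1,420.93 + $5,872.37 = -$1,756.70

-$1,756.70


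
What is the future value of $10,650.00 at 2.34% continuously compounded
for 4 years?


Formula: FV = P * e^(r*t)
Exponent: r*t = 0.0234 * 4 = 0.0936
e^(0.0936) = 1.09812
FV = $10,650.00 * 1.09812 = $11,694.98

$11,694.98


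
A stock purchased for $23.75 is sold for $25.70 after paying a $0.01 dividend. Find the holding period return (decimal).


Formula: HPR = (P1 - P0 + D) / P0
Gain: $25.70 - $23.75 + $0.01 = $1.96
HPR = $1.96 / $23.75 = 0.0825

0.0825


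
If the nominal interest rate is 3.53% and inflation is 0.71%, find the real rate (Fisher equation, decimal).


Formula: (1 + r_real) = (1 + r_nom) / (1 + inflation)
Substituting: (1 + r_real) = 1.0353 / 1.0071
(1 + r_real) = 1.028001
r_real = 1.028001 - 1 = 0.028001

0.028001


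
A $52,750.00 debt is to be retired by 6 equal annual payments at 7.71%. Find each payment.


Formula: PMT = PV * r / (1 - (1+r)^(-n))
Denominator: 1 - (1 + 0.0771)^(-6) = 0.359582
Numerator: $52,750.00 * 0.0771 = 4067.025
PMT = 4067.025 / 0.359582 = $11,310.44

$11,310.44


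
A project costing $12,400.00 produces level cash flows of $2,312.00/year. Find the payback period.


Formula: Payback = investment / annual cash flow
Substituting: Payback = $12,400.00 / $2,312.00
Payback = 5.3633 years

5.3633 years


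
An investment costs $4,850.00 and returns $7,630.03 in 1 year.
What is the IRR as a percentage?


Formula: IRR = C1/C0 - 1
Substituting: IRR = $7,630.03 / $4,850.00 - 1
Ratio: 1.573202 - 1 = 0.573202
IRR = 57.3202%

57.3202%


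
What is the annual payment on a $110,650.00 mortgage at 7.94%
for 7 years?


Formula: PMT = PV * r / (1 - (1+r)^(-n))
Denominator: 1 - (1 + 0.0794)^(-7) = 0.414235
Numerator: $110,650.00 * 0.0794 = 8785.61
PMT = 8785.61 / 0.414235 = $21,209.22

$21,209.22


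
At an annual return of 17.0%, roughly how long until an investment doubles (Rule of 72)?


Formula: Years ≈ 72 / r
Substituting: Years ≈ 72 / 17.0
Years ≈ 4.2

4.2 years


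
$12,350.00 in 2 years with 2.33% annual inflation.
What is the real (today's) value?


Formula: Real value = nominal / (1 + inflation)^years
Price level: (1 + 0.0233)^2 = 1.047143
Real value = $12,350.00 / 1.047143 = $11,794.00

$11,794.00


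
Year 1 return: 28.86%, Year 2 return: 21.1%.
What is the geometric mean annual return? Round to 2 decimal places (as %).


Formula: Geometric mean = ((1+r1)*(1+r2))^(1/2) - 1
Product: (1 + 0.2886) * (1 + 0.211) = 1.2886 * 1.211 = 1.560495
Square root: 1.560495^0.5 = 1.249198
Geometric mean = 1.249198 - 1 = 0.249198
As percentage: 24.92%

24.92%


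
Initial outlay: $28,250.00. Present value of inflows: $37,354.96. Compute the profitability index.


Formula: PI = PV(cash flows) / initial investment
Substituting: PI = $37,354.96 / $28,250.00
PI = 1.3223

1.3223


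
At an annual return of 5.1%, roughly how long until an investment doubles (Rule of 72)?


Formula: Years ≈ 72 / r
Substituting: Years ≈ 72 / 5.1
Years ≈ 14.1

14.1 years


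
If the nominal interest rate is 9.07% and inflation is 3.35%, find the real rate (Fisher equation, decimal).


Formula: (1 + r_real) = (1 + r_nom) / (1 + inflation)
Substituting: (1 + r_real) = 1.0907 / 1.0335
(1 + r_real) = 1.055346
r_real = 1.055346 - 1 = 0.055346

0.055346


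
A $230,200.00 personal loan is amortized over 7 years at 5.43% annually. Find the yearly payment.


Formula: PMT = PV * r / (1 - (1+r)^(-n))
Denominator: 1 - (1 + 0.0543)^(-7) = 0.309362
Numerator: $230,200.00 * 0.0543 = 12499.86
PMT = 12499.86 / 0.309362 = $40,405.30

$40,405.30


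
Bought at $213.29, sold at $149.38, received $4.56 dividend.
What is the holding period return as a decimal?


Formula: HPR = (P1 - P0 + D) / P0
Gain: $149.38 - $213.29 + $4.56 = -$59.35
HPR = -$59.35 / $213.29 = -0.2783

-0.2783


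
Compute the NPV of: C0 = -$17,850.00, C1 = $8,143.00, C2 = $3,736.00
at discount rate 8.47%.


Formula: NPV = C0 + C1/(1+r) + C2/(1+r)^2
Discount C1: $8,143.00 / (1 + 0.0847) = $7,507.14
Discount C2: $3,736.00 / (1 + 0.0847)^2 = $3,175.32
NPV = -$17,850.00 + $7,507.14 + $3,175.32 = -$7,167.53

-$7,167.53


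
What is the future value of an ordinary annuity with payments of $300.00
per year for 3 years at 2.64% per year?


Formula: FV = PMT * ((1+r)^n - 1) / r
Growth factor: (1 + 0.0264)^3 = 1.081309
Numerator: 1.081309 - 1 = 0.081309
FV = $300.00 * 0.081309 / 0.0264 = $923.97

$923.97


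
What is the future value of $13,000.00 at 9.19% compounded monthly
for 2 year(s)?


Formula: FV = P * (1 + r/m)^(m*t)
Period rate: r/m = 0.0919 / 12 = 0.007658
Total periods: m*t = 12 * 2 = 24
Growth factor: (1 + 0.007658)^24 = 1.200934
FV = $13,000.00 * 1.200934 = $15,612.14

$15,612.14


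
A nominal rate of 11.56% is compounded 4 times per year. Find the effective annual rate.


Formula: EAR = (1 + r/m)^m - 1
Period rate: r/m = 0.1156 / 4 = 0.0289
Compounding: (1 + 0.0289)^4 = 1.120709
EAR = 1.120709 - 1 = 0.120709

0.120709


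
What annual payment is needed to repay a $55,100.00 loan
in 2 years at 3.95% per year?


Formula: PMT = PV * r / (1 - (1+r)^(-n))
Denominator: 1 - (1 + 0.0395)^(-2) = 0.074554
Numerator: $55,100.00 * 0.0395 = 2176.45
PMT = 2176.45 / 0.074554 = $29,192.88

$29,192.88


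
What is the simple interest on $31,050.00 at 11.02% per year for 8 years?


Formula: I = P * r * t
Substituting: I = $31,050.00 * 0.1102 * 8
Step: I = $31,050.00 * 0.8816
I = $27,373.68

$27,373.68


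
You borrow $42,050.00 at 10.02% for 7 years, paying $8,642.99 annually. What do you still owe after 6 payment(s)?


Formula: Balance = PV*(1+r)^k - PMT*((1+r)^k - 1)/r
Growth: (1 + 0.1002)^6 = 1.773494
Accumulated factor: ((1+r)^k - 1)/r = 7.719506
Balance = $42,050.00 * 1.773494 - $8,642.99 * 7.719506
Balance = $7,855.83

$7,855.83


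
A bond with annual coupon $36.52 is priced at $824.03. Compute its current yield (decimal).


Formula: Current yield = annual coupon / price
Substituting: CY = $36.52 / $824.03
CY = 0.044319

0.044319


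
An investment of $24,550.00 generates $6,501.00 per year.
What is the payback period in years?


Formula: Payback = investment / annual cash flow
Substituting: Payback = $24,550.00 / $6,501.00
Payback = 3.7763 years

3.7763 years


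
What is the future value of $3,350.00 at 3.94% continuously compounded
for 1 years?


Formula: FV = P * e^(r*t)
Exponent: r*t = 0.0394 * 1 = 0.0394
e^(0.0394) = 1.040186
FV = $3,350.00 * 1.040186 = $3,484.62

$3,484.62


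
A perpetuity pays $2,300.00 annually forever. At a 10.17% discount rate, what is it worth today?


Formula: PV = C / r
Substituting: PV = $2,300.00 / 0.1017
PV = $22,615.54

$22,615.54


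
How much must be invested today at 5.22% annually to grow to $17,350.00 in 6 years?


Formula: PV = FV / (1 + r)^n
Substituting: PV = $17,350.00 / (1 + 0.0522)^6
Discount factor: (1.0522)^6 = 1.357031
PV = $17,350.00 / 1.357031 = $12,785.26

$12,785.26


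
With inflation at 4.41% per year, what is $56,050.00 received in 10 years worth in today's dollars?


Formula: Real value = nominal / (1 + inflation)^years
Price level: (1 + 0.0441)^10 = 1.539646
Real value = $56,050.00 / 1.539646 = $36,404.47

$36,404.47


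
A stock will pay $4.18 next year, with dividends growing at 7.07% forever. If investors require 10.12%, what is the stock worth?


Formula: P = D1 / (r - g)
Spread: r - g = 0.1012 - 0.0707 = 0.0305
Substituting: P = $4.18 / 0.0305
P = $137.05

$137.05


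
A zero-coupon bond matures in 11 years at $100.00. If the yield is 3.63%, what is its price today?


Formula: Price = FV / (1 + r)^n
Substituting: Price = $100.00 / (1 + 0.0363)^11
Discount factor: (1.0363)^11 = 1.480268
Price = $100.00 / 1.480268 = $67.56

$67.56


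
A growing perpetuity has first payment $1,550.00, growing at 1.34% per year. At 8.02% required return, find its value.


Formula: PV = C / (r - g)
Spread: r - g = 0.0802 - 0.0134 = 0.0668
Substituting: PV = $1,550.00 / 0.0668
PV = $23,203.59

$23,203.59


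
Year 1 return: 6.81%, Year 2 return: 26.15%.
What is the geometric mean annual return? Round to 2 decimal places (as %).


Formula: Geometric mean = ((1+r1)*(1+r2))^(1/2) - 1
Product: (1 + 0.0681) * (1 + 0.2615) = 1.0681 * 1.2615 = 1.347408
Square root: 1.347408^0.5 = 1.160779
Geometric mean = 1.160779 - 1 = 0.160779
As percentage: 16.08%

16.08%


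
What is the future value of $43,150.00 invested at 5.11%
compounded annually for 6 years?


Formula: FV = P * (1 + r)^n
Substituting: FV = $43,150.00 * (1 + 0.0511)^6
Growth factor: (1.0511)^6 = 1.348541
FV = $43,150.00 * 1.348541 = $58,189.55

$58,189.55


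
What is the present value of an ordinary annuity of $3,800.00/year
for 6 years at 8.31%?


Formula: PV = PMT * (1 - (1+r)^(-n)) / r
Discount factor: (1 + 0.0831)^(-6) = 0.619425
Bracket: 1 - 0.619425 = 0.380575
PV = $3,800.00 * 0.380575 / 0.0831 = $17,402.95

$17,402.95


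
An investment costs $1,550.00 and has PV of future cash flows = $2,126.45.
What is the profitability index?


Formula: PI = PV(cash flows) / initial investment
Substituting: PI = $2,126.45 / $1,550.00
PI = 1.3719

1.3719


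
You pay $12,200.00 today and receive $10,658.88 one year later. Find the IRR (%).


Formula: IRR = C1/C0 - 1
Substituting: IRR = $10,658.88 / $12,200.00 - 1
Ratio: 0.873679 - 1 = -0.126321
IRR = -12.6321%

-12.6321%


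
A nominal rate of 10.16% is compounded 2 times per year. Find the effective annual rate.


Formula: EAR = (1 + r/m)^m - 1
Period rate: r/m = 0.1016 / 2 = 0.0508
Compounding: (1 + 0.0508)^2 = 1.104181
EAR = 1.104181 - 1 = 0.104181

0.104181


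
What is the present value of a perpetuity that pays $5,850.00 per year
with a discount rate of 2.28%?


Formula: PV = C / r
Substituting: PV = $5,850.00 / 0.0228
PV = $256,578.95

$256,578.95


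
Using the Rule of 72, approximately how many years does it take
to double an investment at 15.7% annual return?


Formula: Years ≈ 72 / r
Substituting: Years ≈ 72 / 15.7
Years ≈ 4.6

4.6 years


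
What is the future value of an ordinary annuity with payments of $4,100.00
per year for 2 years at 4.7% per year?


Formula: FV = PMT * ((1+r)^n - 1) / r
Growth factor: (1 + 0.047)^2 = 1.096209
Numerator: 1.096209 - 1 = 0.096209
FV = $4,100.00 * 0.096209 / 0.047 = $8,392.70

$8,392.70


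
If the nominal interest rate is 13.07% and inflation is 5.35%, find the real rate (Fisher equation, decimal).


Formula: (1 + r_real) = (1 + r_nom) / (1 + inflation)
Substituting: (1 + r_real) = 1.1307 / 1.0535
(1 + r_real) = 1.07328
r_real = 1.07328 - 1 = 0.07328

0.07328


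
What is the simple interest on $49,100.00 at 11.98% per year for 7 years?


Formula: I = P * r * t
Substituting: I = $49,100.00 * 0.1198 * 7
Step: I = $49,100.00 * 0.8386
I = $41,175.26

$41,175.26


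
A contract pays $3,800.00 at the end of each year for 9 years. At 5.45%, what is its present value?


Formula: PV = PMT * (1 - (1+r)^(-n)) / r
Discount factor: (1 + 0.0545)^(-9) = 0.62027
Bracket: 1 - 0.62027 = 0.37973
PV = $3,800.00 * 0.37973 / 0.0545 = $26,476.59

$26,476.59


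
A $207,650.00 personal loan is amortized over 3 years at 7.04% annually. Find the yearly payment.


Formula: PMT = PV * r / (1 - (1+r)^(-n))
Denominator: 1 - (1 + 0.0704)^(-3) = 0.184617
Numerator: $207,650.00 * 0.0704 = 14618.56
PMT = 14618.56 / 0.184617 = $79,183.21

$79,183.21


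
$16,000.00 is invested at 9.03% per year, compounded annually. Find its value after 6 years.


Formula: FV = P * (1 + r)^n
Substituting: FV = $16,000.00 * (1 + 0.0903)^6
Growth factor: (1.0903)^6 = 1.679872
FV = $16,000.00 * 1.679872 = $26,877.94

$26,877.94


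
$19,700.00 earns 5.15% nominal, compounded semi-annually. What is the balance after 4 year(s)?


Formula: FV = P * (1 + r/m)^(m*t)
Period rate: r/m = 0.0515 / 2 = 0.02575
Total periods: m*t = 2 * 4 = 8
Growth factor: (1 + 0.02575)^8 = 1.225553
FV = $19,700.00 * 1.225553 = $24,143.40

$24,143.40


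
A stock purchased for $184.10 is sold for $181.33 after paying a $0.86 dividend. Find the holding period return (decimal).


Formula: HPR = (P1 - P0 + D) / P0
Gain: $181.33 - $184.10 + $0.86 = -$1.91
HPR = -$1.91 / $184.10 = -0.0104

-0.0104


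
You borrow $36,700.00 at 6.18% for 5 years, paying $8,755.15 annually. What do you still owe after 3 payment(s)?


Formula: Balance = PV*(1+r)^k - PMT*((1+r)^k - 1)/r
Growth: (1 + 0.0618)^3 = 1.197094
Accumulated factor: ((1+r)^k - 1)/r = 3.189219
Balance = $36,700.00 * 1.197094 - $8,755.15 * 3.189219
Balance = $16,011.25

$16,011.25


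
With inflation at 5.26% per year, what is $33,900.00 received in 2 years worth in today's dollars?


Formula: Real value = nominal / (1 + inflation)^years
Price level: (1 + 0.0526)^2 = 1.107967
Real value = $33,900.00 / 1.107967 = $30,596.59

$30,596.59


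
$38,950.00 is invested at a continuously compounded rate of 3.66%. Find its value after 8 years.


Formula: FV = P * e^(r*t)
Exponent: r*t = 0.0366 * 8 = 0.2928
e^(0.2928) = 1.340175
FV = $38,950.00 * 1.340175 = $52,199.81

$52,199.81


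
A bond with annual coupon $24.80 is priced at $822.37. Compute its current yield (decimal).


Formula: Current yield = annual coupon / price
Substituting: CY = $24.80 / $822.37
CY = 0.030157

0.030157


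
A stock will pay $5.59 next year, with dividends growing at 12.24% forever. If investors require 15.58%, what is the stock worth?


Formula: P = D1 / (r - g)
Spread: r - g = 0.1558 - 0.1224 = 0.0334
Substituting: P = $5.59 / 0.0334
P = $167.37

$167.37


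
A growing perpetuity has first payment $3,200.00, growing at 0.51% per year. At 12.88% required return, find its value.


Formula: PV = C / (r - g)
Spread: r - g = 0.1288 - 0.0051 = 0.1237
Substituting: PV = $3,200.00 / 0.1237
PV = $25,869.04

$25,869.04


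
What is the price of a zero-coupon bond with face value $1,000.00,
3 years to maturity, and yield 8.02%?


Formula: Price = FV / (1 + r)^n
Substituting: Price = $1,000.00 / (1 + 0.0802)^3
Discount factor: (1.0802)^3 = 1.260412
Price = $1,000.00 / 1.260412 = $793.39

$793.39


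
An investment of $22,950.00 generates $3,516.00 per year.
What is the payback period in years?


Formula: Payback = investment / annual cash flow
Substituting: Payback = $22,950.00 / $3,516.00
Payback = 6.5273 years

6.5273 years


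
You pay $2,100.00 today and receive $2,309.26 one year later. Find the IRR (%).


Formula: IRR = C1/C0 - 1
Substituting: IRR = $2,309.26 / $2,100.00 - 1
Ratio: 1.099648 - 1 = 0.099648
IRR = 9.9648%

9.9648%


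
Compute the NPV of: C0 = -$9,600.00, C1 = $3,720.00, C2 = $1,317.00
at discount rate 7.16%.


Formula: NPV = C0 + C1/(1+r) + C2/(1+r)^2
Discount C1: $3,720.00 / (1 + 0.0716) = $3,471.44
Discount C2: $1,317.00 / (1 + 0.0716)^2 = $1,146.89
NPV = -$9,600.00 + $3,471.44 + $1,146.89 = -$4,981.67

-$4,981.67


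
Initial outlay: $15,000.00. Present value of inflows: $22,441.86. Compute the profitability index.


Formula: PI = PV(cash flows) / initial investment
Substituting: PI = $22,441.86 / $15,000.00
PI = 1.4961

1.4961


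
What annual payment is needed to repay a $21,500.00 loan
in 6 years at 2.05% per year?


Formula: PMT = PV * r / (1 - (1+r)^(-n))
Denominator: 1 - (1 + 0.0205)^(-6) = 0.114636
Numerator: $21,500.00 * 0.0205 = 440.75
PMT = 440.75 / 0.114636 = $3,844.78

$3,844.78


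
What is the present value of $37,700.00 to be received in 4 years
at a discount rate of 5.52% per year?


Formula: PV = FV / (1 + r)^n
Substituting: PV = $37,700.00 / (1 + 0.0552)^4
Discount factor: (1.0552)^4 = 1.239764
PV = $37,700.00 / 1.239764 = $30,409.01

$30,409.01


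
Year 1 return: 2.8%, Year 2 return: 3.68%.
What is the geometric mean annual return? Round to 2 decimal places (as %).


Formula: Geometric mean = ((1+r1)*(1+r2))^(1/2) - 1
Product: (1 + 0.028) * (1 + 0.0368) = 1.028 * 1.0368 = 1.06583
Square root: 1.06583^0.5 = 1.032391
Geometric mean = 1.032391 - 1 = 0.032391
As percentage: 3.24%

3.24%


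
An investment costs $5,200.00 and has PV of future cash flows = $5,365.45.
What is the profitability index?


Formula: PI = PV(cash flows) / initial investment
Substituting: PI = $5,365.45 / $5,200.00
PI = 1.0318

1.0318


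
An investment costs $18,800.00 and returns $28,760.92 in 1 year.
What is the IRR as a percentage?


Formula: IRR = C1/C0 - 1
Substituting: IRR = $28,760.92 / $18,800.00 - 1
Ratio: 1.529836 - 1 = 0.529836
IRR = 52.9836%

52.9836%


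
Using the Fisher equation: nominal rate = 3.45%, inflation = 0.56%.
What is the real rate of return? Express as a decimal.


Formula: (1 + r_real) = (1 + r_nom) / (1 + inflation)
Substituting: (1 + r_real) = 1.0345 / 1.0056
(1 + r_real) = 1.028739
r_real = 1.028739 - 1 = 0.028739

0.028739


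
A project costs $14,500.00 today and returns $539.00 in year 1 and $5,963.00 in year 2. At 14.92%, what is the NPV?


Formula: NPV = C0 + C1/(1+r) + C2/(1+r)^2
Discount C1: $539.00 / (1 + 0.1492) = $469.02
Discount C2: $5,963.00 / (1 + 0.1492)^2 = $4,515.16
NPV = -$14,500.00 + $469.02 + $4,515.16 = -$9,515.81

-$9,515.81


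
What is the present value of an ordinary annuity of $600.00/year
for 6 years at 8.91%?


Formula: PV = PMT * (1 - (1+r)^(-n)) / r
Discount factor: (1 + 0.0891)^(-6) = 0.59923
Bracket: 1 - 0.59923 = 0.40077
PV = $600.00 * 0.40077 / 0.0891 = $2,698.79

$2,698.79


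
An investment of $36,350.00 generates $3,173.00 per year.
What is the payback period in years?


Formula: Payback = investment / annual cash flow
Substituting: Payback = $36,350.00 / $3,173.00
Payback = 11.456 years

11.456 years
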